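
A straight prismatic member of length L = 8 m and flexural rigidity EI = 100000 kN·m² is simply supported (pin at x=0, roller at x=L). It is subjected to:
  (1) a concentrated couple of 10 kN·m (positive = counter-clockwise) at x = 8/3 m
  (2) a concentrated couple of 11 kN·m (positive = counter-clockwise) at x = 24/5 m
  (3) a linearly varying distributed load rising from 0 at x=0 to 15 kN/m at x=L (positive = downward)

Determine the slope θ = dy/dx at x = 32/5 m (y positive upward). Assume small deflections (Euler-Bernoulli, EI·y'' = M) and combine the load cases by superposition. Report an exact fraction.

θ(32/5) = 35111/28125000 rad

Load 1 — applied couple M₀=10 kN·m at a=8/3 m (b=L-a=16/3):
  θ_1 = (M₀x²/(2L)-M₀(x-a)+C₁)/EI  [x>a] with C₁=M₀(3b²-L²)/(6L)=40/9 = (10·(32/5)²/(2·8)-10·((32/5)-(8/3))+(40/9))/100000 = -41/562500 rad
Load 2 — applied couple M₀=11 kN·m at a=24/5 m (b=L-a=16/5):
  θ_2 = (M₀x²/(2L)-M₀(x-a)+C₁)/EI  [x>a] with C₁=M₀(3b²-L²)/(6L)=-572/75 = (11·(32/5)²/(2·8)-11·((32/5)-(24/5))+(-572/75))/100000 = 11/375000 rad
Load 3 — triangular load w₀=15 kN/m (0→w₀ over full span):
  θ_3 = -w₀(7L⁴-30L²x²+15x⁴)/(360LEI) = -15·(7·8⁴-30·8²·(32/5)²+15·(32/5)⁴)/(360·8·100000) = 1514/1171875 rad
Superposition: θ = Σ θ_i = 35111/28125000 rad ≈ 0.001248 rad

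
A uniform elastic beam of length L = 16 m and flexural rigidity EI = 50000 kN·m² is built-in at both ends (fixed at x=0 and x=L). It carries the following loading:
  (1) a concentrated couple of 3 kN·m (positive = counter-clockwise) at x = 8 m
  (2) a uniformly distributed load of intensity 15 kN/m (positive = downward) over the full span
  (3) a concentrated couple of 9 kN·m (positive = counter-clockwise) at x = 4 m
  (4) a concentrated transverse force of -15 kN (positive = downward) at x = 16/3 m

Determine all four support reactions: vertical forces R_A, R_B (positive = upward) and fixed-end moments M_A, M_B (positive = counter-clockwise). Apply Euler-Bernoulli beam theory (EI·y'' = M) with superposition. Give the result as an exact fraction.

Load 1 — applied couple M₀=3 kN·m at a=8 m (b=L-a=8):
  R_A = 6M₀ab/L³ = 6·3·8·8/16³ = 9/32 kN
  M_A = M₀b(2a-b)/L² = 3·8·(2·8-8)/16² = 3/4 kN·m
  R_B = -6M₀ab/L³ = -6·3·8·8/16³ = -9/32 kN
  M_B = M₀a(2b-a)/L² = 3·8·(2·8-8)/16² = 3/4 kN·m
Load 2 — uniform load w=15 kN/m over full span:
  R_A = wL/2 = 15·16/2 = 120 kN
  M_A = wL²/12 = 15·16²/12 = 320 kN·m
  R_B = wL/2 = 15·16/2 = 120 kN
  M_B = -wL²/12 = -15·16²/12 = -320 kN·m
Load 3 — applied couple M₀=9 kN·m at a=4 m (b=L-a=12):
  R_A = 6M₀ab/L³ = 6·9·4·12/16³ = 81/128 kN
  M_A = M₀b(2a-b)/L² = 9·12·(2·4-12)/16² = -27/16 kN·m
  R_B = -6M₀ab/L³ = -6·9·4·12/16³ = -81/128 kN
  M_B = M₀a(2b-a)/L² = 9·4·(2·12-4)/16² = 45/16 kN·m
Load 4 — point force P=-15 kN at a=16/3 m (b=L-a=32/3):
  R_A = Pb²(3a+b)/L³ = (-15)·(32/3)²·(3·(16/3)+(32/3))/16³ = -100/9 kN
  M_A = Pab²/L² = (-15)·(16/3)·(32/3)²/16² = -320/9 kN·m
  R_B = Pa²(a+3b)/L³ = (-15)·(16/3)²·((16/3)+3·(32/3))/16³ = -35/9 kN
  M_B = -Pa²b/L² = -(-15)·(16/3)²·(32/3)/16² = 160/9 kN·m
Superposition: R_A = 126493/1152 kN, M_A = 40825/144 kN·m, R_B = 132707/1152 kN, M_B = -43007/144 kN·m

R_A = 126493/1152 kN, M_A = 40825/144 kN·m, R_B = 132707/1152 kN, M_B = -43007/144 kN·m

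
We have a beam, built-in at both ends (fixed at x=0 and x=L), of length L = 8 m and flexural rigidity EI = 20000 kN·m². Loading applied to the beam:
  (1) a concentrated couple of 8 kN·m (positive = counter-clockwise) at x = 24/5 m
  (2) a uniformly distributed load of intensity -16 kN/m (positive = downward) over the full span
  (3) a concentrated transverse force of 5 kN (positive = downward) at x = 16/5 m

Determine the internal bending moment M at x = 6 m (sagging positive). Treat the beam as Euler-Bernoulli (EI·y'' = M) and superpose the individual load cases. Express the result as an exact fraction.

M(6) = -968/75 kN·m

Load 1 — applied couple M₀=8 kN·m at a=24/5 m (b=L-a=16/5):
  M_1 = R_Ax - M_A - M₀  [x>a] with R_A=36/25, M_A=64/25 = (36/25)·6 - (64/25) - 8 = -48/25 kN·m
Load 2 — uniform load w=-16 kN/m over full span:
  M_2 = wLx/2 - wL²/12 - wx²/2 = (-16)·8·6/2 - (-16)·8²/12 - (-16)·6²/2 = -32/3 kN·m
Load 3 — point force P=5 kN at a=16/5 m (b=L-a=24/5):
  M_3 = Pa²(a+3b)(L-x)/L³ - Pa²b/L²  [x>a] = 5·(16/5)²·((16/5)+3·(24/5))·(8-6)/8³ - 5·(16/5)²·(24/5)/8² = -8/25 kN·m
Superposition: M = Σ M_i = -968/75 kN·m ≈ -12.906667 kN·m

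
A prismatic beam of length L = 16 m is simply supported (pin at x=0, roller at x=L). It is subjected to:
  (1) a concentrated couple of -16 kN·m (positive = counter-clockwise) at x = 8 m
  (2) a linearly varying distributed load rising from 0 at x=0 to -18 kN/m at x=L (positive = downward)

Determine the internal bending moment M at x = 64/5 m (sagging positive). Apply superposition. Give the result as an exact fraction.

M(64/5) = -27248/125 kN·m

Load 1 — applied couple M₀=-16 kN·m at a=8 m (b=L-a=8):
  M_1 = M₀x/L - M₀  [x>a] = (-16)·(64/5)/16 - (-16) = 16/5 kN·m
Load 2 — triangular load w₀=-18 kN/m (0→w₀ over full span):
  M_2 = w₀Lx/6 - w₀x³/(6L) = (-18)·16·(64/5)/6 - (-18)·(64/5)³/(6·16) = -27648/125 kN·m
Superposition: M = Σ M_i = -27248/125 kN·m ≈ -217.984000 kN·m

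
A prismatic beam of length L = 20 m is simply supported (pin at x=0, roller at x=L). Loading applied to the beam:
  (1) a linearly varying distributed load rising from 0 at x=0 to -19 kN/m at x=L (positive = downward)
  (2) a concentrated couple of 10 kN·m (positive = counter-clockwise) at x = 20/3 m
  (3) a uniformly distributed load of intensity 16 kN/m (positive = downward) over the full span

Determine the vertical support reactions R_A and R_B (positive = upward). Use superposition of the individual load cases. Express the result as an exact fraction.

Load 1 — triangular load w₀=-19 kN/m (0→w₀ over full span):
  R_A = w₀L/6 = (-19)·20/6 = -190/3 kN
  R_B = w₀L/3 = (-19)·20/3 = -380/3 kN
Load 2 — applied couple M₀=10 kN·m at a=20/3 m (b=L-a=40/3):
  R_A = M₀/L = 10/20 = 1/2 kN
  R_B = -M₀/L = -10/20 = -1/2 kN
Load 3 — uniform load w=16 kN/m over full span:
  R_A = wL/2 = 16·20/2 = 160 kN
  R_B = wL/2 = 16·20/2 = 160 kN
Superposition: R_A = 583/6 kN, R_B = 197/6 kN

R_A = 583/6 kN, R_B = 197/6 kN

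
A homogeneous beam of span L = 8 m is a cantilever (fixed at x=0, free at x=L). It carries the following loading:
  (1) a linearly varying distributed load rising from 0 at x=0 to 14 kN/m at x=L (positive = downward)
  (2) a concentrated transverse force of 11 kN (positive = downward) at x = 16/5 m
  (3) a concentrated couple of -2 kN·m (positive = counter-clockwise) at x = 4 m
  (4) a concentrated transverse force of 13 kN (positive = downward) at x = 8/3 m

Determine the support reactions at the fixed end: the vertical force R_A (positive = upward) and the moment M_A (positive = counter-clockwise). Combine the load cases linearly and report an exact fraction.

Load 1 — triangular load w₀=14 kN/m (0→w₀ over full span):
  R_A = w₀L/2 = 14·8/2 = 56 kN
  M_A = w₀L²/3 = 14·8²/3 = 896/3 kN·m
Load 2 — point force P=11 kN at a=16/5 m (b=L-a=24/5):
  R_A = P = 11 kN
  M_A = Pa = 11·(16/5) = 176/5 kN·m
Load 3 — applied couple M₀=-2 kN·m at a=4 m (b=L-a=4):
  R_A = 0 kN
  M_A = -M₀ = -(-2) = 2 kN·m
Load 4 — point force P=13 kN at a=8/3 m (b=L-a=16/3):
  R_A = P = 13 kN
  M_A = Pa = 13·(8/3) = 104/3 kN·m
Superposition: R_A = 80 kN, M_A = 5558/15 kN·m

R_A = 80 kN, M_A = 5558/15 kN·m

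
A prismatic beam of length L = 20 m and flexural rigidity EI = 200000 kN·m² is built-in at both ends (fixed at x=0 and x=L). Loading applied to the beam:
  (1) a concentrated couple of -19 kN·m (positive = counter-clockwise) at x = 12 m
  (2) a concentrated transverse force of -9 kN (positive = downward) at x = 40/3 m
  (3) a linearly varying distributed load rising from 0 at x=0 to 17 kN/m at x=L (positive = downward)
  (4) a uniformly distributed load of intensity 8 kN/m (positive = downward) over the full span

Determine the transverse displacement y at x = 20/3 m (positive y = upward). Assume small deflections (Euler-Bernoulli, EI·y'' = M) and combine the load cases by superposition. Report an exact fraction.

Load 1 — applied couple M₀=-19 kN·m at a=12 m (b=L-a=8):
  y_1 = (R_Ax³/6 - M_Ax²/2)/EI  [x≤a] with R_A=-171/125, M_A=-152/25 = ((-171/125)·(20/3)³/6 - (-152/25)·(20/3)²/2)/200000 = 19/56250 m
Load 2 — point force P=-9 kN at a=40/3 m (b=L-a=20/3):
  y_2 = -Pb²x²(3aL-(3a+b)x)/(6L³EI)  [x≤a] = -(-9)·(20/3)²·(20/3)²·(3·(40/3)·20-(3·(40/3)+(20/3))·(20/3))/(6·20³·200000) = 11/12150 m
Load 3 — triangular load w₀=17 kN/m (0→w₀ over full span):
  y_3 = -w₀x²(L-x)²(x+2L)/(120LEI) = -17·(20/3)²·(20-(20/3))²·((20/3)+2·20)/(120·20·200000) = -238/18225 m
Load 4 — uniform load w=8 kN/m over full span:
  y_4 = -wx²(L-x)²/(24EI) = -8·(20/3)²·(20-(20/3))²/(24·200000) = -16/1215 m
Superposition: y = Σ y_i = -56918/2278125 m ≈ -0.024985 m

y(20/3) = -56918/2278125 m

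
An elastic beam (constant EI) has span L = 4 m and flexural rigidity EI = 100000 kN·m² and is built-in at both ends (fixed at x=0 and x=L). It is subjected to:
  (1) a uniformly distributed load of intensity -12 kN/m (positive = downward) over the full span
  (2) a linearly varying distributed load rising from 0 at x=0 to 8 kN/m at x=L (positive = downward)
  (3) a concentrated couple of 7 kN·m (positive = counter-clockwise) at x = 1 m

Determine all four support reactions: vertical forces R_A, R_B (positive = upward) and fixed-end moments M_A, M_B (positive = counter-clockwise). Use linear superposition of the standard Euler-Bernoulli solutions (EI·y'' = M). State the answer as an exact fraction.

R_A = -2757/160 kN, M_A = -3131/240 kN·m, R_B = -2363/160 kN, M_B = 943/80 kN·m

Load 1 — uniform load w=-12 kN/m over full span:
  R_A = wL/2 = (-12)·4/2 = -24 kN
  M_A = wL²/12 = (-12)·4²/12 = -16 kN·m
  R_B = wL/2 = (-12)·4/2 = -24 kN
  M_B = -wL²/12 = -(-12)·4²/12 = 16 kN·m
Load 2 — triangular load w₀=8 kN/m (0→w₀ over full span):
  R_A = 3w₀L/20 = 3·8·4/20 = 24/5 kN
  M_A = w₀L²/30 = 8·4²/30 = 64/15 kN·m
  R_B = 7w₀L/20 = 7·8·4/20 = 56/5 kN
  M_B = -w₀L²/20 = -8·4²/20 = -32/5 kN·m
Load 3 — applied couple M₀=7 kN·m at a=1 m (b=L-a=3):
  R_A = 6M₀ab/L³ = 6·7·1·3/4³ = 63/32 kN
  M_A = M₀b(2a-b)/L² = 7·3·(2·1-3)/4² = -21/16 kN·m
  R_B = -6M₀ab/L³ = -6·7·1·3/4³ = -63/32 kN
  M_B = M₀a(2b-a)/L² = 7·1·(2·3-1)/4² = 35/16 kN·m
Superposition: R_A = -2757/160 kN, M_A = -3131/240 kN·m, R_B = -2363/160 kN, M_B = 943/80 kN·m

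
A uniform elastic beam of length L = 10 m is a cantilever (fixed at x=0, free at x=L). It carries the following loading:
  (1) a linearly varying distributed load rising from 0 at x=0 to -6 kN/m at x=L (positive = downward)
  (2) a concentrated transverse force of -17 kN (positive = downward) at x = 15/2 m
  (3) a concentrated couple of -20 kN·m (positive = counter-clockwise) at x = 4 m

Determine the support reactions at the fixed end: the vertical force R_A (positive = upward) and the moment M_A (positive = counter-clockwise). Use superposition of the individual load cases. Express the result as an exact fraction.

Load 1 — triangular load w₀=-6 kN/m (0→w₀ over full span):
  R_A = w₀L/2 = (-6)·10/2 = -30 kN
  M_A = w₀L²/3 = (-6)·10²/3 = -200 kN·m
Load 2 — point force P=-17 kN at a=15/2 m (b=L-a=5/2):
  R_A = P = (-17) = -17 kN
  M_A = Pa = (-17)·(15/2) = -255/2 kN·m
Load 3 — applied couple M₀=-20 kN·m at a=4 m (b=L-a=6):
  R_A = 0 kN
  M_A = -M₀ = -(-20) = 20 kN·m
Superposition: R_A = -47 kN, M_A = -615/2 kN·m

R_A = -47 kN, M_A = -615/2 kN·m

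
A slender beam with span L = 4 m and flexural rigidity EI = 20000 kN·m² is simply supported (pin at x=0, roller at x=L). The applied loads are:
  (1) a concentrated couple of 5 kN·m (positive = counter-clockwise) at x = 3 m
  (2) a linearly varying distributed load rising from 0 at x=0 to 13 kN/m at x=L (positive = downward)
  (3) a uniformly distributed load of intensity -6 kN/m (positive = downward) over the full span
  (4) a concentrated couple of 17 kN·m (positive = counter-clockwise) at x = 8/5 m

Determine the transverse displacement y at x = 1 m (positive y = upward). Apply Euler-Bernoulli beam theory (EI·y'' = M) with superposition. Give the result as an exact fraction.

y(1) = -3349/48000000 m

Load 1 — applied couple M₀=5 kN·m at a=3 m (b=L-a=1):
  y_1 = (M₀x³/(6L)+C₁x)/EI  [x≤a] with C₁=M₀(3b²-L²)/(6L)=-65/24 = (5·1³/(6·4)+(-65/24)·1)/20000 = -1/8000 m
Load 2 — triangular load w₀=13 kN/m (0→w₀ over full span):
  y_2 = -w₀x(7L⁴-10L²x²+3x⁴)/(360LEI) = -13·1·(7·4⁴-10·4²·1²+3·1⁴)/(360·4·20000) = -1417/1920000 m
Load 3 — uniform load w=-6 kN/m over full span:
  y_3 = -wx(L³-2Lx²+x³)/(24EI) = -(-6)·1·(4³-2·4·1²+1³)/(24·20000) = 57/80000 m
Load 4 — applied couple M₀=17 kN·m at a=8/5 m (b=L-a=12/5):
  y_4 = (M₀x³/(6L)+C₁x)/EI  [x≤a] with C₁=M₀(3b²-L²)/(6L)=68/75 = (17·1³/(6·4)+(68/75)·1)/20000 = 323/4000000 m
Superposition: y = Σ y_i = -3349/48000000 m ≈ -0.000070 m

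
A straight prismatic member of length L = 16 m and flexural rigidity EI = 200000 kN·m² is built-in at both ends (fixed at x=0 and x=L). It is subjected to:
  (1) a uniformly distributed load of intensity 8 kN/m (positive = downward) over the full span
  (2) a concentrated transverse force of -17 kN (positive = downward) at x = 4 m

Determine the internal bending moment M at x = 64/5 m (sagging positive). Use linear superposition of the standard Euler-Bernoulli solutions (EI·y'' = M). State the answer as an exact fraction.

M(64/5) = -773/300 kN·m

Load 1 — uniform load w=8 kN/m over full span:
  M_1 = wLx/2 - wL²/12 - wx²/2 = 8·16·(64/5)/2 - 8·16²/12 - 8·(64/5)²/2 = -512/75 kN·m
Load 2 — point force P=-17 kN at a=4 m (b=L-a=12):
  M_2 = Pa²(a+3b)(L-x)/L³ - Pa²b/L²  [x>a] = (-17)·4²·(4+3·12)·(16-(64/5))/16³ - (-17)·4²·12/16² = 17/4 kN·m
Superposition: M = Σ M_i = -773/300 kN·m ≈ -2.576667 kN·m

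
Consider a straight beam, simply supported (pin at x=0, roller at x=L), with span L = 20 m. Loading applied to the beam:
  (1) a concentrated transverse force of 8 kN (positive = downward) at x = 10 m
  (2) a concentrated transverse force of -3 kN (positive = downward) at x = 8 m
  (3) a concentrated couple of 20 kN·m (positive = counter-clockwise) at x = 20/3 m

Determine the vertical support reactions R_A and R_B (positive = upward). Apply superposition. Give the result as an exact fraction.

Load 1 — point force P=8 kN at a=10 m (b=L-a=10):
  R_A = Pb/L = 8·10/20 = 4 kN
  R_B = Pa/L = 8·10/20 = 4 kN
Load 2 — point force P=-3 kN at a=8 m (b=L-a=12):
  R_A = Pb/L = (-3)·12/20 = -9/5 kN
  R_B = Pa/L = (-3)·8/20 = -6/5 kN
Load 3 — applied couple M₀=20 kN·m at a=20/3 m (b=L-a=40/3):
  R_A = M₀/L = 20/20 = 1 kN
  R_B = -M₀/L = -20/20 = -1 kN
Superposition: R_A = 16/5 kN, R_B = 9/5 kN

R_A = 16/5 kN, R_B = 9/5 kN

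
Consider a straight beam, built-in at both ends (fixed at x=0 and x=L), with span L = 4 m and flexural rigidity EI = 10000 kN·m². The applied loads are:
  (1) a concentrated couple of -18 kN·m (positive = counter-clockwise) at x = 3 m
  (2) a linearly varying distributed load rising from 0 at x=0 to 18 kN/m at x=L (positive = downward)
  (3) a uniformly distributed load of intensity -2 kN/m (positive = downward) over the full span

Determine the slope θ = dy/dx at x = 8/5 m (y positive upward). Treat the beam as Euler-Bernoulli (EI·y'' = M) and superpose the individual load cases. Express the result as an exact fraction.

θ(8/5) = 167/6250000 rad

Load 1 — applied couple M₀=-18 kN·m at a=3 m (b=L-a=1):
  θ_1 = (R_Ax²/2 - M_Ax)/EI  [x≤a] with R_A=-81/16, M_A=-45/8 = ((-81/16)·(8/5)²/2 - (-45/8)·(8/5))/10000 = 63/250000 rad
Load 2 — triangular load w₀=18 kN/m (0→w₀ over full span):
  θ_2 = -w₀(2x(L-x)(L-2x)(x+2L)+x²(L-x)²)/(120LEI) = -18·(2·(8/5)·(4-(8/5))·(4-2·(8/5))·((8/5)+2·4)+(8/5)²·(4-(8/5))²)/(120·4·10000) = -108/390625 rad
Load 3 — uniform load w=-2 kN/m over full span:
  θ_3 = -wx(L-x)(L-2x)/(12EI) = -(-2)·(8/5)·(4-(8/5))·(4-2·(8/5))/(12·10000) = 4/78125 rad
Superposition: θ = Σ θ_i = 167/6250000 rad ≈ 0.000027 rad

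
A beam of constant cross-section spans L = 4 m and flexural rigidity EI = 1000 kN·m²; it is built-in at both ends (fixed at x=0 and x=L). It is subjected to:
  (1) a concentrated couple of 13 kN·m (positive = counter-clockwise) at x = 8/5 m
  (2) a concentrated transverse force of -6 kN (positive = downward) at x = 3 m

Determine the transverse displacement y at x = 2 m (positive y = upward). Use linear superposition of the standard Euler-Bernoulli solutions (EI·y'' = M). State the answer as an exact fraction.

Load 1 — applied couple M₀=13 kN·m at a=8/5 m (b=L-a=12/5):
  y_1 = (R_Ax³/6 - M_Ax²/2 - M₀(x-a)²/2)/EI  [x>a] with R_A=117/25, M_A=39/25 = ((117/25)·2³/6 - (39/25)·2²/2 - 13·(2-(8/5))²/2)/1000 = 13/6250 m
Load 2 — point force P=-6 kN at a=3 m (b=L-a=1):
  y_2 = -Pb²x²(3aL-(3a+b)x)/(6L³EI)  [x≤a] = -(-6)·1²·2²·(3·3·4-(3·3+1)·2)/(6·4³·1000) = 1/1000 m
Superposition: y = Σ y_i = 77/25000 m ≈ 0.003080 m

y(2) = 77/25000 m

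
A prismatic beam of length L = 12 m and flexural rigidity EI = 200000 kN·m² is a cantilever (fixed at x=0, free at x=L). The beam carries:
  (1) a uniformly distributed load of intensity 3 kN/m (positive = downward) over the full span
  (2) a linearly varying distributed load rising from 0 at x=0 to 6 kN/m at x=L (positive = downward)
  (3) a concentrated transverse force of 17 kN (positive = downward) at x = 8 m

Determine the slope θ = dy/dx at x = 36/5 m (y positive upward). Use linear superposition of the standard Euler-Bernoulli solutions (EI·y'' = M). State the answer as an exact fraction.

Load 1 — uniform load w=3 kN/m over full span:
  θ_1 = -wx(x²-3Lx+3L²)/(6EI) = -3·(36/5)·((36/5)²-3·12·(36/5)+3·12²)/(6·200000) = -3159/781250 rad
Load 2 — triangular load w₀=6 kN/m (0→w₀ over full span):
  θ_2 = (w₀Lx²/4-w₀L²x/3-w₀x⁴/(24L))/EI = (6·12·(36/5)²/4-6·12²·(36/5)/3-6·(36/5)⁴/(24·12))/200000 = -46737/7812500 rad
Load 3 — point force P=17 kN at a=8 m (b=L-a=4):
  θ_3 = -Px(2a-x)/(2EI)  [x≤a] = -17·(36/5)·(2·8-(36/5))/(2·200000) = -1683/625000 rad
Superposition: θ = Σ θ_i = -198729/15625000 rad ≈ -0.012719 rad

θ(36/5) = -198729/15625000 rad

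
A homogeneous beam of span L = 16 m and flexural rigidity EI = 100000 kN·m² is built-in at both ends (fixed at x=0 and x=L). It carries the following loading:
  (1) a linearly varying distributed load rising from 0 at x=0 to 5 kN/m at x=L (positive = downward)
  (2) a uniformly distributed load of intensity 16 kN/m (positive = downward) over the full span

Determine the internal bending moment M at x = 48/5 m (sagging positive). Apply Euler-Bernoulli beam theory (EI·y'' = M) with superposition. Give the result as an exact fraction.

Load 1 — triangular load w₀=5 kN/m (0→w₀ over full span):
  M_1 = 3w₀Lx/20 - w₀L²/30 - w₀x³/(6L) = 3·5·16·(48/5)/20 - 5·16²/30 - 5·(48/5)³/(6·16) = 1984/75 kN·m
Load 2 — uniform load w=16 kN/m over full span:
  M_2 = wLx/2 - wL²/12 - wx²/2 = 16·16·(48/5)/2 - 16·16²/12 - 16·(48/5)²/2 = 11264/75 kN·m
Superposition: M = Σ M_i = 4416/25 kN·m ≈ 176.640000 kN·m

M(48/5) = 4416/25 kN·m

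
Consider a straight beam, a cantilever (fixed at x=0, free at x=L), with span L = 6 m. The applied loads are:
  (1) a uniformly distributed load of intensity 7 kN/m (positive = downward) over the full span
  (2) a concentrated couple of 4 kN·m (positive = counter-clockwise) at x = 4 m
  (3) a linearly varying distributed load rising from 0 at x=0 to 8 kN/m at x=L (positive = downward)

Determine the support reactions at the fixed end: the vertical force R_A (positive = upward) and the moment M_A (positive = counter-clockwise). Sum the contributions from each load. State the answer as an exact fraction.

R_A = 66 kN, M_A = 218 kN·m

Load 1 — uniform load w=7 kN/m over full span:
  R_A = wL = 7·6 = 42 kN
  M_A = wL²/2 = 7·6²/2 = 126 kN·m
Load 2 — applied couple M₀=4 kN·m at a=4 m (b=L-a=2):
  R_A = 0 kN
  M_A = -M₀ = -4 kN·m
Load 3 — triangular load w₀=8 kN/m (0→w₀ over full span):
  R_A = w₀L/2 = 8·6/2 = 24 kN
  M_A = w₀L²/3 = 8·6²/3 = 96 kN·m
Superposition: R_A = 66 kN, M_A = 218 kN·m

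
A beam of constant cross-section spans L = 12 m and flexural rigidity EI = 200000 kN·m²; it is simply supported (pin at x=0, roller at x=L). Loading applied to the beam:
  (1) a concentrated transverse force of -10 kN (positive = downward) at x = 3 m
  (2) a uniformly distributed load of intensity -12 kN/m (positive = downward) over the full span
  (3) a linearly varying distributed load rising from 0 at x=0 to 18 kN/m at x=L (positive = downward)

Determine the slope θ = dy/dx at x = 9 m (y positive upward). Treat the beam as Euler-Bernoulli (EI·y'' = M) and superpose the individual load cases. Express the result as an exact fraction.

θ(9) = -15669/16000000 rad

Load 1 — point force P=-10 kN at a=3 m (b=L-a=9):
  θ_1 = -Pa(2L²-6Lx+3x²+a²)/(6LEI)  [x>a] = -(-10)·3·(2·12²-6·12·9+3·9²+3²)/(6·12·200000) = -9/40000 rad
Load 2 — uniform load w=-12 kN/m over full span:
  θ_2 = -w(L³-6Lx²+4x³)/(24EI) = -(-12)·(12³-6·12·9²+4·9³)/(24·200000) = -297/100000 rad
Load 3 — triangular load w₀=18 kN/m (0→w₀ over full span):
  θ_3 = -w₀(7L⁴-30L²x²+15x⁴)/(360LEI) = -18·(7·12⁴-30·12²·9²+15·9⁴)/(360·12·200000) = 35451/16000000 rad
Superposition: θ = Σ θ_i = -15669/16000000 rad ≈ -0.000979 rad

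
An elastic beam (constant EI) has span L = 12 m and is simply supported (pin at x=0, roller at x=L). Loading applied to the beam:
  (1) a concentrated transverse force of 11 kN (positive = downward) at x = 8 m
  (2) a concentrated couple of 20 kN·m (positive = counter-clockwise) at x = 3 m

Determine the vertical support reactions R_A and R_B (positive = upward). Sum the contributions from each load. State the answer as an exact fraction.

R_A = 16/3 kN, R_B = 17/3 kN

Load 1 — point force P=11 kN at a=8 m (b=L-a=4):
  R_A = Pb/L = 11·4/12 = 11/3 kN
  R_B = Pa/L = 11·8/12 = 22/3 kN
Load 2 — applied couple M₀=20 kN·m at a=3 m (b=L-a=9):
  R_A = M₀/L = 20/12 = 5/3 kN
  R_B = -M₀/L = -20/12 = -5/3 kN
Superposition: R_A = 16/3 kN, R_B = 17/3 kN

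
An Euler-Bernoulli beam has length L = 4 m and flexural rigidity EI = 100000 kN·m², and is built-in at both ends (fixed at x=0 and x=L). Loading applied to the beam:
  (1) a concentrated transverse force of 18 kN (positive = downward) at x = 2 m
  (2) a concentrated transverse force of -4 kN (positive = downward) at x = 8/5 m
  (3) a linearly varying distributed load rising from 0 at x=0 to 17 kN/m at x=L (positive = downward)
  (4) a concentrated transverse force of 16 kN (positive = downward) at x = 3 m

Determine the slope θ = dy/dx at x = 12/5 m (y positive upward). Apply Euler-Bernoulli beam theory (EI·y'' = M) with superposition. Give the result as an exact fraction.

Load 1 — point force P=18 kN at a=2 m (b=L-a=2):
  θ_1 = Pa²(L-x)(2bL-(3b+a)(L-x))/(2L³EI)  [x>a] = 18·2²·(4-(12/5))·(2·2·4-(3·2+2)·(4-(12/5)))/(2·4³·100000) = 9/312500 rad
Load 2 — point force P=-4 kN at a=8/5 m (b=L-a=12/5):
  θ_2 = Pa²(L-x)(2bL-(3b+a)(L-x))/(2L³EI)  [x>a] = (-4)·(8/5)²·(4-(12/5))·(2·(12/5)·4-(3·(12/5)+(8/5))·(4-(12/5)))/(2·4³·100000) = -64/9765625 rad
Load 3 — triangular load w₀=17 kN/m (0→w₀ over full span):
  θ_3 = -w₀(2x(L-x)(L-2x)(x+2L)+x²(L-x)²)/(120LEI) = -17·(2·(12/5)·(4-(12/5))·(4-2·(12/5))·((12/5)+2·4)+(12/5)²·(4-(12/5))²)/(120·4·100000) = 34/1953125 rad
Load 4 — point force P=16 kN at a=3 m (b=L-a=1):
  θ_4 = -Pb²x(2aL-(3a+b)x)/(2L³EI)  [x≤a] = -16·1²·(12/5)·(2·3·4-(3·3+1)·(12/5))/(2·4³·100000) = 0 rad
Superposition: θ = Σ θ_i = 1549/39062500 rad ≈ 0.000040 rad

θ(12/5) = 1549/39062500 rad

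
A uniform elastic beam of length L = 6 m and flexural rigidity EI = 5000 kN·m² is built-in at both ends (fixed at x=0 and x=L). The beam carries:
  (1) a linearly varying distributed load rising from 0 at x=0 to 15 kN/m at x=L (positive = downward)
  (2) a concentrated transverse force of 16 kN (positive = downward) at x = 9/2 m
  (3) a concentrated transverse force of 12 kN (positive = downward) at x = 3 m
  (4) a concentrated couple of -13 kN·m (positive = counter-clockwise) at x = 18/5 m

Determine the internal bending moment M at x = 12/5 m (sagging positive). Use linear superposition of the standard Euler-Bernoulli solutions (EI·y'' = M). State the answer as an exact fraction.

Load 1 — triangular load w₀=15 kN/m (0→w₀ over full span):
  M_1 = 3w₀Lx/20 - w₀L²/30 - w₀x³/(6L) = 3·15·6·(12/5)/20 - 15·6²/30 - 15·(12/5)³/(6·6) = 216/25 kN·m
Load 2 — point force P=16 kN at a=9/2 m (b=L-a=3/2):
  M_2 = Pb²(3a+b)x/L³ - Pab²/L²  [x≤a] = 16·(3/2)²·(3·(9/2)+(3/2))·(12/5)/6³ - 16·(9/2)·(3/2)²/6² = 3/2 kN·m
Load 3 — point force P=12 kN at a=3 m (b=L-a=3):
  M_3 = Pb²(3a+b)x/L³ - Pab²/L²  [x≤a] = 12·3²·(3·3+3)·(12/5)/6³ - 12·3·3²/6² = 27/5 kN·m
Load 4 — applied couple M₀=-13 kN·m at a=18/5 m (b=L-a=12/5):
  M_4 = R_Ax - M_A  [x≤a] with R_A=-78/25, M_A=-104/25 = (-78/25)·(12/5) - (-104/25) = -416/125 kN·m
Superposition: M = Σ M_i = 3053/250 kN·m ≈ 12.212000 kN·m

M(12/5) = 3053/250 kN·m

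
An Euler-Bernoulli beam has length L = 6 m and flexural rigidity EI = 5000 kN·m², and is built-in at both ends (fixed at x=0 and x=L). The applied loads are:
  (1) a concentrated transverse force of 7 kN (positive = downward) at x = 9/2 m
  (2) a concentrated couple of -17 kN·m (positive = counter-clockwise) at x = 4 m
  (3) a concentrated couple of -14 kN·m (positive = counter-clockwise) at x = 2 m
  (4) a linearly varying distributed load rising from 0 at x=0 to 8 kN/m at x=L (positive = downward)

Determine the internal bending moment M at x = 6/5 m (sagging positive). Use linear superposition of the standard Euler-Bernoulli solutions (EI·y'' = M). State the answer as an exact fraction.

Load 1 — point force P=7 kN at a=9/2 m (b=L-a=3/2):
  M_1 = Pb²(3a+b)x/L³ - Pab²/L²  [x≤a] = 7·(3/2)²·(3·(9/2)+(3/2))·(6/5)/6³ - 7·(9/2)·(3/2)²/6² = -21/32 kN·m
Load 2 — applied couple M₀=-17 kN·m at a=4 m (b=L-a=2):
  M_2 = R_Ax - M_A  [x≤a] with R_A=-34/9, M_A=-17/3 = (-34/9)·(6/5) - (-17/3) = 17/15 kN·m
Load 3 — applied couple M₀=-14 kN·m at a=2 m (b=L-a=4):
  M_3 = R_Ax - M_A  [x≤a] with R_A=-28/9, M_A=0 = (-28/9)·(6/5) - 0 = -56/15 kN·m
Load 4 — triangular load w₀=8 kN/m (0→w₀ over full span):
  M_4 = 3w₀Lx/20 - w₀L²/30 - w₀x³/(6L) = 3·8·6·(6/5)/20 - 8·6²/30 - 8·(6/5)³/(6·6) = -168/125 kN·m
Superposition: M = Σ M_i = -18401/4000 kN·m ≈ -4.600250 kN·m

M(6/5) = -18401/4000 kN·m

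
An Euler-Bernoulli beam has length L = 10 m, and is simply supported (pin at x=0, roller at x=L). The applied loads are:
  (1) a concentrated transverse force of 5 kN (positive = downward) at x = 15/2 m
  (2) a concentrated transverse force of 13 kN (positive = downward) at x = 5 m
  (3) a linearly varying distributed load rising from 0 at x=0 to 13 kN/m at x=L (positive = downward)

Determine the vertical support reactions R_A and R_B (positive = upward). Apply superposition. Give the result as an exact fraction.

Load 1 — point force P=5 kN at a=15/2 m (b=L-a=5/2):
  R_A = Pb/L = 5·(5/2)/10 = 5/4 kN
  R_B = Pa/L = 5·(15/2)/10 = 15/4 kN
Load 2 — point force P=13 kN at a=5 m (b=L-a=5):
  R_A = Pb/L = 13·5/10 = 13/2 kN
  R_B = Pa/L = 13·5/10 = 13/2 kN
Load 3 — triangular load w₀=13 kN/m (0→w₀ over full span):
  R_A = w₀L/6 = 13·10/6 = 65/3 kN
  R_B = w₀L/3 = 13·10/3 = 130/3 kN
Superposition: R_A = 353/12 kN, R_B = 643/12 kN

R_A = 353/12 kN, R_B = 643/12 kN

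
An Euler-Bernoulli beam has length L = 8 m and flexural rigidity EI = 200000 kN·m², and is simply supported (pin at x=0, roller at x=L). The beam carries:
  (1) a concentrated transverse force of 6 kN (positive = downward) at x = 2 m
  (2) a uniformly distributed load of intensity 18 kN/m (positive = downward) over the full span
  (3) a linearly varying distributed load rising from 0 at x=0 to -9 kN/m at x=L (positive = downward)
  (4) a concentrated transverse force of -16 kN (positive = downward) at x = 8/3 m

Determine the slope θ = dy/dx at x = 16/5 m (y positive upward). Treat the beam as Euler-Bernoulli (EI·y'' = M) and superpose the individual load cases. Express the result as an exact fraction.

Load 1 — point force P=6 kN at a=2 m (b=L-a=6):
  θ_1 = -Pa(2L²-6Lx+3x²+a²)/(6LEI)  [x>a] = -6·2·(2·8²-6·8·(16/5)+3·(16/5)²+2²)/(6·8·200000) = -57/5000000 rad
Load 2 — uniform load w=18 kN/m over full span:
  θ_2 = -w(L³-6Lx²+4x³)/(24EI) = -18·(8³-6·8·(16/5)²+4·(16/5)³)/(24·200000) = -222/390625 rad
Load 3 — triangular load w₀=-9 kN/m (0→w₀ over full span):
  θ_3 = -w₀(7L⁴-30L²x²+15x⁴)/(360LEI) = -(-9)·(7·8⁴-30·8²·(16/5)²+15·(16/5)⁴)/(360·8·200000) = 323/1953125 rad
Load 4 — point force P=-16 kN at a=8/3 m (b=L-a=16/3):
  θ_4 = -Pa(2L²-6Lx+3x²+a²)/(6LEI)  [x>a] = -(-16)·(8/3)·(2·8²-6·8·(16/5)+3·(16/5)²+(8/3)²)/(6·8·200000) = 344/6328125 rad
Superposition: θ = Σ θ_i = -3644833/10125000000 rad ≈ -0.000360 rad

θ(16/5) = -3644833/10125000000 rad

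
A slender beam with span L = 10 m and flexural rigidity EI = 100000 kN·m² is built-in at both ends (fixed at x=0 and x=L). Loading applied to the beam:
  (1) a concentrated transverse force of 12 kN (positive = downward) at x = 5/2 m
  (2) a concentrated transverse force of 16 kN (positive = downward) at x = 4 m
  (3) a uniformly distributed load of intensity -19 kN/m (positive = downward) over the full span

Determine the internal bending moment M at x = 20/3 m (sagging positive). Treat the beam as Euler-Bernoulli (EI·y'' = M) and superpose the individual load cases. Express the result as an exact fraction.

M(20/3) = -87731/1800 kN·m

Load 1 — point force P=12 kN at a=5/2 m (b=L-a=15/2):
  M_1 = Pa²(a+3b)(L-x)/L³ - Pa²b/L²  [x>a] = 12·(5/2)²·((5/2)+3·(15/2))·(10-(20/3))/10³ - 12·(5/2)²·(15/2)/10² = 5/8 kN·m
Load 2 — point force P=16 kN at a=4 m (b=L-a=6):
  M_2 = Pa²(a+3b)(L-x)/L³ - Pa²b/L²  [x>a] = 16·4²·(4+3·6)·(10-(20/3))/10³ - 16·4²·6/10² = 256/75 kN·m
Load 3 — uniform load w=-19 kN/m over full span:
  M_3 = wLx/2 - wL²/12 - wx²/2 = (-19)·10·(20/3)/2 - (-19)·10²/12 - (-19)·(20/3)²/2 = -475/9 kN·m
Superposition: M = Σ M_i = -87731/1800 kN·m ≈ -48.739444 kN·m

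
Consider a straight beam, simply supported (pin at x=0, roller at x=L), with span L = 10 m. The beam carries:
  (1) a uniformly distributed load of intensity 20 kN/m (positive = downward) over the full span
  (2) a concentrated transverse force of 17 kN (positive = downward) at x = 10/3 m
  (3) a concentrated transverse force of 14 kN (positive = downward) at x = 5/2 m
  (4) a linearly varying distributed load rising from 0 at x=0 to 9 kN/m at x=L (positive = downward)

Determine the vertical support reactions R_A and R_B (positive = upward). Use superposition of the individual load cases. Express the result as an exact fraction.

R_A = 821/6 kN, R_B = 835/6 kN

Load 1 — uniform load w=20 kN/m over full span:
  R_A = wL/2 = 20·10/2 = 100 kN
  R_B = wL/2 = 20·10/2 = 100 kN
Load 2 — point force P=17 kN at a=10/3 m (b=L-a=20/3):
  R_A = Pb/L = 17·(20/3)/10 = 34/3 kN
  R_B = Pa/L = 17·(10/3)/10 = 17/3 kN
Load 3 — point force P=14 kN at a=5/2 m (b=L-a=15/2):
  R_A = Pb/L = 14·(15/2)/10 = 21/2 kN
  R_B = Pa/L = 14·(5/2)/10 = 7/2 kN
Load 4 — triangular load w₀=9 kN/m (0→w₀ over full span):
  R_A = w₀L/6 = 9·10/6 = 15 kN
  R_B = w₀L/3 = 9·10/3 = 30 kN
Superposition: R_A = 821/6 kN, R_B = 835/6 kN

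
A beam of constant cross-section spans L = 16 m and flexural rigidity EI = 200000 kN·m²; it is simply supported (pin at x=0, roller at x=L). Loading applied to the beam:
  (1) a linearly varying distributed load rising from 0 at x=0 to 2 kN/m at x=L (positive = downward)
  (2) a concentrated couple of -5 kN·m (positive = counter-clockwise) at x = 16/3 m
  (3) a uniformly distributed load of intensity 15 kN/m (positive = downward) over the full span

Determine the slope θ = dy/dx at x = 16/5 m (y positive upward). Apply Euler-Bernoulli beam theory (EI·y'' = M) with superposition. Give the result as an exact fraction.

Load 1 — triangular load w₀=2 kN/m (0→w₀ over full span):
  θ_1 = -w₀(7L⁴-30L²x²+15x⁴)/(360LEI) = -2·(7·16⁴-30·16²·(16/5)²+15·(16/5)⁴)/(360·16·200000) = -11648/17578125 rad
Load 2 — applied couple M₀=-5 kN·m at a=16/3 m (b=L-a=32/3):
  θ_2 = (M₀x²/(2L)+C₁)/EI  [x≤a] with C₁=M₀(3b²-L²)/(6L)=-40/9 = ((-5)·(16/5)²/(2·16)+(-40/9))/200000 = -17/562500 rad
Load 3 — uniform load w=15 kN/m over full span:
  θ_3 = -w(L³-6Lx²+4x³)/(24EI) = -15·(16³-6·16·(16/5)²+4·(16/5)³)/(24·200000) = -792/78125 rad
Superposition: θ = Σ θ_i = -84613/7812500 rad ≈ -0.010830 rad

θ(16/5) = -84613/7812500 rad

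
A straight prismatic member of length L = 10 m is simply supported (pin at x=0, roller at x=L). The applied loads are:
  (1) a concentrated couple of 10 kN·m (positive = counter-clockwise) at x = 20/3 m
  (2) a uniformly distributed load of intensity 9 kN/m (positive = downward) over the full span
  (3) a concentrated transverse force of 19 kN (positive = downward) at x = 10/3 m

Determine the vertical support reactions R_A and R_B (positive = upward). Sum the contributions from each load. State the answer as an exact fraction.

Load 1 — applied couple M₀=10 kN·m at a=20/3 m (b=L-a=10/3):
  R_A = M₀/L = 10/10 = 1 kN
  R_B = -M₀/L = -10/10 = -1 kN
Load 2 — uniform load w=9 kN/m over full span:
  R_A = wL/2 = 9·10/2 = 45 kN
  R_B = wL/2 = 9·10/2 = 45 kN
Load 3 — point force P=19 kN at a=10/3 m (b=L-a=20/3):
  R_A = Pb/L = 19·(20/3)/10 = 38/3 kN
  R_B = Pa/L = 19·(10/3)/10 = 19/3 kN
Superposition: R_A = 176/3 kN, R_B = 151/3 kN

R_A = 176/3 kN, R_B = 151/3 kN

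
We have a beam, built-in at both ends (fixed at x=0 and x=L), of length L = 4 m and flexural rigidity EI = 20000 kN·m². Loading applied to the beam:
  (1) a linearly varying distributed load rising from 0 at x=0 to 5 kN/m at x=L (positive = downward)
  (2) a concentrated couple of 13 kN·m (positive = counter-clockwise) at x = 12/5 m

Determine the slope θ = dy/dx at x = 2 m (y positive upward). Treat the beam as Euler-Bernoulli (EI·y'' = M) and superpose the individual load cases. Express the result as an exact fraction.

θ(2) = 131/3000000 rad

Load 1 — triangular load w₀=5 kN/m (0→w₀ over full span):
  θ_1 = -w₀(2x(L-x)(L-2x)(x+2L)+x²(L-x)²)/(120LEI) = -5·(2·2·(4-2)·(4-2·2)·(2+2·4)+2²·(4-2)²)/(120·4·20000) = -1/120000 rad
Load 2 — applied couple M₀=13 kN·m at a=12/5 m (b=L-a=8/5):
  θ_2 = (R_Ax²/2 - M_Ax)/EI  [x≤a] with R_A=117/25, M_A=104/25 = ((117/25)·2²/2 - (104/25)·2)/20000 = 13/250000 rad
Superposition: θ = Σ θ_i = 131/3000000 rad ≈ 0.000044 rad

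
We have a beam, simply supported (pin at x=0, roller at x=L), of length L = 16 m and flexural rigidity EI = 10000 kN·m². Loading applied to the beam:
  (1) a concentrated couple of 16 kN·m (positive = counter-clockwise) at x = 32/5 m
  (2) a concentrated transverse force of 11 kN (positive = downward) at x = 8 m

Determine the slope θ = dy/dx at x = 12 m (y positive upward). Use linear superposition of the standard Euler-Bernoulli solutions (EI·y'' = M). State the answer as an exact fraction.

θ(12) = 2209/187500 rad

Load 1 — applied couple M₀=16 kN·m at a=32/5 m (b=L-a=48/5):
  θ_1 = (M₀x²/(2L)-M₀(x-a)+C₁)/EI  [x>a] with C₁=M₀(3b²-L²)/(6L)=256/75 = (16·12²/(2·16)-16·(12-(32/5))+(256/75))/10000 = -133/93750 rad
Load 2 — point force P=11 kN at a=8 m (b=L-a=8):
  θ_2 = -Pa(2L²-6Lx+3x²+a²)/(6LEI)  [x>a] = -11·8·(2·16²-6·16·12+3·12²+8²)/(6·16·10000) = 33/2500 rad
Superposition: θ = Σ θ_i = 2209/187500 rad ≈ 0.011781 rad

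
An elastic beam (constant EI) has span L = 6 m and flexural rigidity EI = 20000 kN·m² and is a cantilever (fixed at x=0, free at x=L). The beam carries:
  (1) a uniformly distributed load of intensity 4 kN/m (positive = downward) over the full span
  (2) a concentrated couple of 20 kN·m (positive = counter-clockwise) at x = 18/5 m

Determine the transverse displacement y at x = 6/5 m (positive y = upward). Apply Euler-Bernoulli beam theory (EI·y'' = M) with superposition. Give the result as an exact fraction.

y(6/5) = -603/390625 m

Load 1 — uniform load w=4 kN/m over full span:
  y_1 = -wx²(x²-4Lx+6L²)/(24EI) = -4·(6/5)²·((6/5)²-4·6·(6/5)+6·6²)/(24·20000) = -3537/1562500 m
Load 2 — applied couple M₀=20 kN·m at a=18/5 m (b=L-a=12/5):
  y_2 = M₀x²/(2EI)  [x≤a] = 20·(6/5)²/(2·20000) = 9/12500 m
Superposition: y = Σ y_i = -603/390625 m ≈ -0.001544 m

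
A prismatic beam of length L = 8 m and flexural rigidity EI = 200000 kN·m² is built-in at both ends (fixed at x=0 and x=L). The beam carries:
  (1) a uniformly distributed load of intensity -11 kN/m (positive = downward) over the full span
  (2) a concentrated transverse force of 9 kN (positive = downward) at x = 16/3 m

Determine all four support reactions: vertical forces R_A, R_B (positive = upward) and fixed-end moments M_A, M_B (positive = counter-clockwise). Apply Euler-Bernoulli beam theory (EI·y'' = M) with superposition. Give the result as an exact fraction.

R_A = -125/3 kN, M_A = -160/3 kN·m, R_B = -112/3 kN, M_B = 48 kN·m

Load 1 — uniform load w=-11 kN/m over full span:
  R_A = wL/2 = (-11)·8/2 = -44 kN
  M_A = wL²/12 = (-11)·8²/12 = -176/3 kN·m
  R_B = wL/2 = (-11)·8/2 = -44 kN
  M_B = -wL²/12 = -(-11)·8²/12 = 176/3 kN·m
Load 2 — point force P=9 kN at a=16/3 m (b=L-a=8/3):
  R_A = Pb²(3a+b)/L³ = 9·(8/3)²·(3·(16/3)+(8/3))/8³ = 7/3 kN
  M_A = Pab²/L² = 9·(16/3)·(8/3)²/8² = 16/3 kN·m
  R_B = Pa²(a+3b)/L³ = 9·(16/3)²·((16/3)+3·(8/3))/8³ = 20/3 kN
  M_B = -Pa²b/L² = -9·(16/3)²·(8/3)/8² = -32/3 kN·m
Superposition: R_A = -125/3 kN, M_A = -160/3 kN·m, R_B = -112/3 kN, M_B = 48 kN·m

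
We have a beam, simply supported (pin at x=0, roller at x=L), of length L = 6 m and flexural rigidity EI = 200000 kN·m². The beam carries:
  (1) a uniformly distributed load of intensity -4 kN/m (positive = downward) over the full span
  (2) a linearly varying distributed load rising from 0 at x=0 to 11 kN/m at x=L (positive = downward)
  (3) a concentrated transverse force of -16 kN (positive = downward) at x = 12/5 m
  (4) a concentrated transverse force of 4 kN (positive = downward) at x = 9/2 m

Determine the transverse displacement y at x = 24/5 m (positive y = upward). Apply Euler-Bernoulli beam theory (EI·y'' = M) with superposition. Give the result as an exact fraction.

Load 1 — uniform load w=-4 kN/m over full span:
  y_1 = -wx(L³-2Lx²+x³)/(24EI) = -(-4)·(24/5)·(6³-2·6·(24/5)²+(24/5)³)/(24·200000) = 783/3906250 m
Load 2 — triangular load w₀=11 kN/m (0→w₀ over full span):
  y_2 = -w₀x(7L⁴-10L²x²+3x⁴)/(360LEI) = -11·(24/5)·(7·6⁴-10·6²·(24/5)²+3·(24/5)⁴)/(360·6·200000) = -113157/390625000 m
Load 3 — point force P=-16 kN at a=12/5 m (b=L-a=18/5):
  y_3 = -Pa(L-x)(2Lx-a²-x²)/(6LEI)  [x>a] = -(-16)·(12/5)·(6-(24/5))·(2·6·(24/5)-(12/5)²-(24/5)²)/(6·6·200000) = 72/390625 m
Load 4 — point force P=4 kN at a=9/2 m (b=L-a=3/2):
  y_4 = -Pa(L-x)(2Lx-a²-x²)/(6LEI)  [x>a] = -4·(9/2)·(6-(24/5))·(2·6·(24/5)-(9/2)²-(24/5)²)/(6·6·200000) = -4293/100000000 m
Superposition: y = Σ y_i = 651951/12500000000 m ≈ 0.000052 m

y(24/5) = 651951/12500000000 m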